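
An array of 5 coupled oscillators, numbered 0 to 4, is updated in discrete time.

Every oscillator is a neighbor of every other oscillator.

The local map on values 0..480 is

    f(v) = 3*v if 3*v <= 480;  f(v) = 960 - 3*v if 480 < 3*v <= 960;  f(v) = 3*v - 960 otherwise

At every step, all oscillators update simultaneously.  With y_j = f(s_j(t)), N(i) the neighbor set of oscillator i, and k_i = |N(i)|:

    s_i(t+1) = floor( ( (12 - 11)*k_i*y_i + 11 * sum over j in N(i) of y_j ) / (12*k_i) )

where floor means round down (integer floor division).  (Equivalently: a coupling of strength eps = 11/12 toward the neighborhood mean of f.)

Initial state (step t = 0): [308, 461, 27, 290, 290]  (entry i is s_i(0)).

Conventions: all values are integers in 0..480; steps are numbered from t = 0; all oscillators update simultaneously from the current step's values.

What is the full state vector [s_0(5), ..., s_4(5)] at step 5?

Simulating step by step:
t=0: [308, 461, 27, 290, 290]
t=1: [159, 103, 153, 151, 151]
t=2: [423, 447, 426, 426, 426]
t=3: [331, 321, 330, 330, 330]
t=4: [24, 28, 24, 24, 24]
t=5: [74, 73, 74, 74, 74]

Answer: [74, 73, 74, 74, 74]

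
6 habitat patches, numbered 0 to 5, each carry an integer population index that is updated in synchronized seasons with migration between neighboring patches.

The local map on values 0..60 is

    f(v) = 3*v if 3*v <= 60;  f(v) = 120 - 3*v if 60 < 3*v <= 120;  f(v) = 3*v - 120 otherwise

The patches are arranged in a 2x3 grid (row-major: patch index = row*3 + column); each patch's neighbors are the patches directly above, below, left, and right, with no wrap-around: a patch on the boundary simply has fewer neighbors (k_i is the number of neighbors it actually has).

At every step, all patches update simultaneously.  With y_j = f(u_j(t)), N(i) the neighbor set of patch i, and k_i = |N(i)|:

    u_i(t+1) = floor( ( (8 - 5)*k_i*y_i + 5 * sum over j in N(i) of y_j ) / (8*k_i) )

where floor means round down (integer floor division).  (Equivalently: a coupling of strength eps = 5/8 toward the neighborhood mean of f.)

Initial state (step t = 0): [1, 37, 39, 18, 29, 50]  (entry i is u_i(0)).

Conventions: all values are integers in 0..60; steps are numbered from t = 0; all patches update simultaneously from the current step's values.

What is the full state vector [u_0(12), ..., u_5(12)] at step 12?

Simulating step by step:
t=0: [1, 37, 39, 18, 29, 50]
t=1: [20, 11, 13, 31, 31, 22]
t=2: [41, 38, 41, 37, 33, 40]
t=3: [5, 7, 3, 10, 11, 7]
t=4: [21, 19, 16, 26, 27, 21]
t=5: [52, 51, 53, 45, 47, 48]
t=6: [28, 32, 32, 23, 22, 27]
t=7: [36, 32, 28, 47, 44, 39]
t=8: [18, 21, 21, 15, 14, 16]
t=9: [52, 53, 54, 46, 47, 48]
t=10: [31, 35, 35, 24, 24, 28]
t=11: [29, 24, 21, 41, 38, 33]
t=12: [28, 38, 42, 13, 17, 27]

Answer: [28, 38, 42, 13, 17, 27]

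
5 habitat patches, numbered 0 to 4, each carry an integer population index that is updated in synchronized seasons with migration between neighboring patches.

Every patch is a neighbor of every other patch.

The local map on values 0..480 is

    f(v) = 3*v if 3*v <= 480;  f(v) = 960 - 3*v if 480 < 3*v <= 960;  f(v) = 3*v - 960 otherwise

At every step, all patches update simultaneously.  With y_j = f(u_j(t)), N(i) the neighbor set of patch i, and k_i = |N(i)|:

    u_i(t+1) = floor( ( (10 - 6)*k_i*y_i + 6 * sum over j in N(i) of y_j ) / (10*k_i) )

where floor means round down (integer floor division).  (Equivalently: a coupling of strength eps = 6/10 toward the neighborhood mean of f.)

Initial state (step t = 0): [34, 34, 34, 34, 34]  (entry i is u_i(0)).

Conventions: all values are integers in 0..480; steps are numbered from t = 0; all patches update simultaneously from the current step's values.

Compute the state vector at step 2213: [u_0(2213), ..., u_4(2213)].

Simulating step by step:
t=0: [34, 34, 34, 34, 34]
t=1: [102, 102, 102, 102, 102]
t=2: [306, 306, 306, 306, 306]
t=3: [42, 42, 42, 42, 42]
t=4: [126, 126, 126, 126, 126]
t=5: [378, 378, 378, 378, 378]
t=6: [174, 174, 174, 174, 174]
t=7: [438, 438, 438, 438, 438]
t=8: [354, 354, 354, 354, 354]
t=9: [102, 102, 102, 102, 102]

Answer: [378, 378, 378, 378, 378]
Key observation: The state at step 1, [102, 102, 102, 102, 102], reappears at step 9: the system is in a cycle of period 8 from step 1 on.  Therefore the state at step 2213 equals the state at step 1 + ((2213 - 1) mod 8) = 5, which is [378, 378, 378, 378, 378].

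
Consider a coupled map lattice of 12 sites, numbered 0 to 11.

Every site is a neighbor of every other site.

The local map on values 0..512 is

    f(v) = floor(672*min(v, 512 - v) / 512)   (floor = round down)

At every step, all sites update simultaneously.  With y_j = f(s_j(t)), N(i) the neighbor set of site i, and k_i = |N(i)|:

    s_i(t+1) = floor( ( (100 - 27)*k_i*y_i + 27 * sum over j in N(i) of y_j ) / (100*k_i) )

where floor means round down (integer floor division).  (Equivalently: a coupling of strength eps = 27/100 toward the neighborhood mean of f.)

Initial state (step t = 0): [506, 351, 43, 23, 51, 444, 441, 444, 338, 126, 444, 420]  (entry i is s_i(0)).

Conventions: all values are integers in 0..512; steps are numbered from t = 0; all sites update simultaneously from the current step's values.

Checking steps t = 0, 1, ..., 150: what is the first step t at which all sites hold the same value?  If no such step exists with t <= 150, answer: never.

Simulating step by step:
t=0: [506, 351, 43, 23, 51, 444, 441, 444, 338, 126, 444, 420]  (not all equal)
t=1: [35, 179, 70, 51, 77, 93, 96, 93, 191, 146, 93, 115]  (not all equal)
t=2: [71, 204, 103, 86, 111, 125, 128, 125, 216, 174, 125, 145]  (not all equal)
t=3: [117, 240, 147, 130, 154, 167, 170, 167, 251, 212, 167, 185]  (not all equal)
t=4: [175, 289, 203, 187, 210, 222, 225, 222, 299, 263, 222, 238]  (not all equal)
t=5: [244, 289, 270, 256, 277, 288, 291, 288, 280, 313, 288, 303]  (not all equal)
t=6: [313, 293, 311, 325, 305, 295, 292, 295, 302, 272, 295, 281]  (not all equal)
t=7: [266, 284, 268, 255, 273, 282, 285, 282, 276, 304, 282, 296]  (not all equal)
t=8: [316, 300, 315, 325, 310, 302, 299, 302, 307, 282, 302, 289]  (not all equal)
t=9: [261, 276, 262, 253, 267, 274, 277, 274, 270, 292, 274, 286]  (not all equal)
t=10: [324, 310, 323, 326, 318, 312, 309, 312, 316, 295, 312, 301]  (not all equal)
t=11: [250, 263, 251, 248, 255, 261, 264, 261, 258, 277, 261, 271]  (not all equal)
t=12: [327, 325, 328, 325, 331, 328, 325, 328, 330, 313, 328, 318]  (not all equal)
t=13: [242, 244, 241, 244, 239, 241, 244, 241, 239, 256, 241, 251]  (not all equal)
t=14: [317, 319, 316, 319, 314, 316, 319, 316, 314, 331, 316, 326]  (not all equal)
t=15: [254, 253, 255, 253, 257, 255, 253, 255, 257, 241, 255, 246]  (not all equal)
t=16: [332, 331, 333, 331, 333, 333, 331, 333, 333, 320, 333, 324]  (not all equal)
t=17: [236, 237, 235, 237, 235, 235, 237, 235, 235, 247, 235, 243]  (not all equal)
t=18: [309, 311, 308, 311, 308, 308, 311, 308, 308, 320, 308, 315]  (not all equal)
t=19: [265, 263, 266, 263, 266, 266, 263, 266, 266, 255, 266, 259]  (not all equal)
t=20: [324, 325, 322, 325, 322, 322, 325, 322, 322, 331, 322, 329]  (not all equal)
t=21: [246, 245, 248, 245, 248, 248, 245, 248, 248, 239, 248, 241]  (not all equal)
t=22: [322, 321, 324, 321, 324, 324, 321, 324, 324, 315, 324, 317]  (not all equal)
t=23: [249, 249, 246, 249, 246, 246, 249, 246, 246, 255, 246, 253]  (not all equal)
t=24: [325, 325, 322, 325, 322, 322, 325, 322, 322, 331, 322, 329]  (not all equal)
t=25: [245, 245, 248, 245, 248, 248, 245, 248, 248, 239, 248, 241]  (not all equal)
t=26: [321, 321, 324, 321, 324, 324, 321, 324, 324, 315, 324, 317]  (not all equal)
t=27: [249, 249, 246, 249, 246, 246, 249, 246, 246, 255, 246, 253]  (not all equal)

Answer: never
Key observation: The state at step 23 reappears at step 27 — the system is in a cycle of period 4 from step 23 on.  No step 0..27 is synchronized, and the cycle repeats forever, so no step up to 150 (or ever) has all sites equal.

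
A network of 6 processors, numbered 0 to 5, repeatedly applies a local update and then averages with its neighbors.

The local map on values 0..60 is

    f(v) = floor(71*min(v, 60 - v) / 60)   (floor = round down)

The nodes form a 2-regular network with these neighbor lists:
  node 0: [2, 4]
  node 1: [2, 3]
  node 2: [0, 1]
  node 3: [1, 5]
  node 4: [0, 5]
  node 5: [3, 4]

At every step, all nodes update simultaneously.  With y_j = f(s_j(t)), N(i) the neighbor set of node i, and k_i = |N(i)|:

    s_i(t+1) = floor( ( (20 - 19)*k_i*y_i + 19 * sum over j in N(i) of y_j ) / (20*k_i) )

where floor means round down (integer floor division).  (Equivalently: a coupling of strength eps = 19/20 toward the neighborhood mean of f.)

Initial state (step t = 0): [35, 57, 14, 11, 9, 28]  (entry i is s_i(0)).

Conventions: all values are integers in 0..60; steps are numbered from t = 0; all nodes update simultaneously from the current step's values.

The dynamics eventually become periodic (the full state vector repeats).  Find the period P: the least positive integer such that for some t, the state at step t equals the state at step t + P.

Simulating step by step:
t=0: [35, 57, 14, 11, 9, 28]
t=1: [13, 13, 16, 17, 29, 12]
t=2: [25, 18, 15, 14, 15, 26]
t=3: [17, 16, 24, 25, 28, 17]
t=4: [29, 27, 19, 19, 20, 30]
t=5: [23, 22, 31, 32, 33, 23]
t=6: [32, 33, 26, 26, 27, 31]
t=7: [30, 30, 31, 32, 33, 30]
t=8: [32, 33, 34, 34, 34, 32]
t=9: [30, 30, 31, 31, 32, 30]
t=10: [33, 34, 34, 34, 34, 33]
t=11: [30, 30, 30, 30, 30, 30]
t=12: [35, 35, 35, 35, 35, 35]
t=13: [29, 29, 29, 29, 29, 29]
t=14: [34, 34, 34, 34, 34, 34]
t=15: [30, 30, 30, 30, 30, 30]

Answer: 4
Key observation: The state at step 11, [30, 30, 30, 30, 30, 30], reappears at step 15 — and no state repeats earlier — so the cycle the system enters has period 4.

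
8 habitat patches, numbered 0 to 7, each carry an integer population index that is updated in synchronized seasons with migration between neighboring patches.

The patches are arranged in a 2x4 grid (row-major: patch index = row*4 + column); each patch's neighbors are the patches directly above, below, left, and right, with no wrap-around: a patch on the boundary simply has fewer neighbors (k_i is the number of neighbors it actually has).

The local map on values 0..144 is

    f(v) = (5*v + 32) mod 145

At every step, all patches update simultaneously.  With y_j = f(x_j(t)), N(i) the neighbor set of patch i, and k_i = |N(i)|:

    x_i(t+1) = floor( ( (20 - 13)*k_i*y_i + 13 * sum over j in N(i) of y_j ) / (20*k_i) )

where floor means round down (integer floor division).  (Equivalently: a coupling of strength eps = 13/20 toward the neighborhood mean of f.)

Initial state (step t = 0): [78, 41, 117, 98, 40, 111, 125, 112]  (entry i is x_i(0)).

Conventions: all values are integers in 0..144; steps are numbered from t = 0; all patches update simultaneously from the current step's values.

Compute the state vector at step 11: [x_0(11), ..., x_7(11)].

Simulating step by step:
t=0: [78, 41, 117, 98, 40, 111, 125, 112]
t=1: [104, 70, 68, 46, 75, 57, 39, 57]
t=2: [108, 81, 91, 76, 87, 72, 58, 74]
t=3: [59, 63, 52, 96, 88, 50, 68, 89]
t=4: [43, 58, 47, 41, 69, 86, 67, 66]
t=5: [74, 65, 86, 95, 72, 51, 74, 80]
t=6: [94, 84, 63, 80, 118, 110, 106, 109]
t=7: [42, 33, 81, 114, 37, 41, 88, 137]
t=8: [74, 59, 24, 52, 86, 67, 63, 67]
t=9: [60, 55, 23, 28, 70, 53, 54, 46]
t=10: [50, 17, 12, 48, 48, 28, 31, 53]
t=11: [127, 96, 94, 76, 97, 71, 42, 57]

Answer: [127, 96, 94, 76, 97, 71, 42, 57]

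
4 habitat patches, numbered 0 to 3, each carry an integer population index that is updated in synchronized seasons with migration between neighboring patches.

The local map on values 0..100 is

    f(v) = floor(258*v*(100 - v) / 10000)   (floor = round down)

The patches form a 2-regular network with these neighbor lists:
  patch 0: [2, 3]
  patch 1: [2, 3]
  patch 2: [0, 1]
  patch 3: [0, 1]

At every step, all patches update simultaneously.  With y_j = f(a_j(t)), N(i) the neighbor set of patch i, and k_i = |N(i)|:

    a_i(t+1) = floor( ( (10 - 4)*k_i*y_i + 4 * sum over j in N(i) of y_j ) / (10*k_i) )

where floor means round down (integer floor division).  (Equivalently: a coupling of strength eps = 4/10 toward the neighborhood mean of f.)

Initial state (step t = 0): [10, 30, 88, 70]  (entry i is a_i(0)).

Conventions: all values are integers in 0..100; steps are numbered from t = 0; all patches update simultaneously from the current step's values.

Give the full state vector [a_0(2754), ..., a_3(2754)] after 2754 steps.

Answer: [61, 61, 61, 61]
Key observation: The state at step 5, [61, 61, 61, 61], reappears at step 6: the system is in a cycle of period 1 from step 5 on.  Therefore the state at step 2754 equals the state at step 5 + ((2754 - 5) mod 1) = 5, which is [61, 61, 61, 61].

Derivation:
t=0: [10, 30, 88, 70]
t=1: [30, 48, 31, 47]
t=2: [56, 62, 56, 62]
t=3: [62, 60, 62, 60]
t=4: [60, 60, 60, 60]
t=5: [61, 61, 61, 61]
t=6: [61, 61, 61, 61]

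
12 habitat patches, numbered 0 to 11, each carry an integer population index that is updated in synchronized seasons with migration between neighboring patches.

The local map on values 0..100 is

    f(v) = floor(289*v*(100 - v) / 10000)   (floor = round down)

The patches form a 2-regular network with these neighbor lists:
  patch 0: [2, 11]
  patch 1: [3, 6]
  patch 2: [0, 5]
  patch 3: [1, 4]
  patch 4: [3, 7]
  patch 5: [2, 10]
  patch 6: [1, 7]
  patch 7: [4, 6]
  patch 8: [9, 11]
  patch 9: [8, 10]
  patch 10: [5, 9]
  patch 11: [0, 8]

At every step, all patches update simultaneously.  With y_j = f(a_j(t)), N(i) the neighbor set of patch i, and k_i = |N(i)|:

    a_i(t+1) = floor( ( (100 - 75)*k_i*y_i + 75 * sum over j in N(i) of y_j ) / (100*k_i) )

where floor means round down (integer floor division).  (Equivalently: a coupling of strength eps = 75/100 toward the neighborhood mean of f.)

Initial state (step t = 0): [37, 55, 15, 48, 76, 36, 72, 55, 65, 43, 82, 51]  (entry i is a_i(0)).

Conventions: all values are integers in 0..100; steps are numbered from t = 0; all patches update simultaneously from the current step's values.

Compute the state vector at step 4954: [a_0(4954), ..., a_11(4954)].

Simulating step by step:
t=0: [37, 55, 15, 48, 76, 36, 72, 55, 65, 43, 82, 51]
t=1: [57, 66, 58, 64, 66, 45, 67, 59, 69, 57, 61, 67]
t=2: [67, 64, 70, 64, 66, 69, 65, 64, 65, 65, 69, 64]
t=3: [63, 65, 61, 65, 65, 60, 65, 64, 65, 63, 62, 64]
t=4: [67, 65, 68, 65, 65, 68, 65, 65, 66, 66, 68, 66]
t=5: [63, 65, 62, 65, 65, 62, 65, 65, 64, 63, 62, 63]
t=6: [67, 65, 67, 65, 65, 68, 65, 65, 66, 67, 67, 66]
t=7: [63, 65, 62, 65, 65, 62, 65, 65, 63, 63, 62, 63]
t=8: [67, 65, 67, 65, 65, 68, 65, 65, 67, 67, 67, 67]
t=9: [63, 65, 62, 65, 65, 62, 65, 65, 63, 63, 62, 63]

Answer: [67, 65, 67, 65, 65, 68, 65, 65, 67, 67, 67, 67]
Key observation: The state at step 7, [63, 65, 62, 65, 65, 62, 65, 65, 63, 63, 62, 63], reappears at step 9: the system is in a cycle of period 2 from step 7 on.  Therefore the state at step 4954 equals the state at step 7 + ((4954 - 7) mod 2) = 8, which is [67, 65, 67, 65, 65, 68, 65, 65, 67, 67, 67, 67].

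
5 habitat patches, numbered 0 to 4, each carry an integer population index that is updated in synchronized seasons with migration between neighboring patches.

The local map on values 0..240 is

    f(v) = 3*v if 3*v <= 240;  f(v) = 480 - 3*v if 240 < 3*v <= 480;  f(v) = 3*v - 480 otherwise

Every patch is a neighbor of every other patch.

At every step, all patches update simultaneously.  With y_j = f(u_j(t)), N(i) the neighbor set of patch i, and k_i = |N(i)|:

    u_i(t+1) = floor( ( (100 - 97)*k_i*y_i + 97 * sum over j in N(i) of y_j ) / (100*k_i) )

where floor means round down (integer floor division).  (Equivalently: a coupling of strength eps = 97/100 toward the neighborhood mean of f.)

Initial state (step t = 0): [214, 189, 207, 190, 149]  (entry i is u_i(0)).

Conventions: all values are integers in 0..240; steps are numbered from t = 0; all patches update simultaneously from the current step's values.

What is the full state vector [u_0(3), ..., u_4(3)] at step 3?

Simulating step by step:
t=0: [214, 189, 207, 190, 149]
t=1: [89, 105, 94, 105, 117]
t=2: [165, 175, 168, 175, 183]
t=3: [44, 38, 42, 38, 33]

Answer: [44, 38, 42, 38, 33]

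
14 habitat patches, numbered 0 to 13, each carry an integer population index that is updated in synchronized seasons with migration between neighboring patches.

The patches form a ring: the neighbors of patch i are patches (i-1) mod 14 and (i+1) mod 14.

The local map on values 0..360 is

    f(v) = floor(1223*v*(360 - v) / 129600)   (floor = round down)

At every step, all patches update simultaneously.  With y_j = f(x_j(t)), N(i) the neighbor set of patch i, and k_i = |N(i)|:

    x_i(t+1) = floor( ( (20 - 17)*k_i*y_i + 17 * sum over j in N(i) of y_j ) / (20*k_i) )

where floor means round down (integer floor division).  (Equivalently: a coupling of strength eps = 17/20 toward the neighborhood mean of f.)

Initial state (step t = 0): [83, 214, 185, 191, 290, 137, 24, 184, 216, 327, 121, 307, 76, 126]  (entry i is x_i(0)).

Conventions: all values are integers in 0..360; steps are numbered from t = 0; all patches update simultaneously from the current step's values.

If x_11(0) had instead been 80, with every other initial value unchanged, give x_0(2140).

Answer: x_0(2140) = 242
Key observation: The state at step 18, [242, 204, 187, 198, 235, 271, 295, 303, 303, 303, 303, 304, 297, 277], reappears at step 22: the system is in a cycle of period 4 from step 18 on.  Therefore the state at step 2140 equals the state at step 18 + ((2140 - 18) mod 4) = 20, which is [242, 204, 187, 198, 235, 271, 295, 303, 302, 302, 302, 303, 297, 277].

Derivation:
t=0: [83, 214, 185, 191, 290, 137, 24, 184, 216, 327, 121, 80, 76, 126]
t=1: [275, 265, 299, 256, 280, 156, 263, 202, 216, 255, 173, 233, 238, 219]
t=2: [257, 202, 233, 200, 265, 236, 291, 271, 278, 291, 271, 287, 283, 253]
t=3: [273, 269, 297, 264, 280, 222, 242, 205, 209, 216, 198, 213, 222, 231]
t=4: [251, 204, 226, 200, 256, 247, 290, 285, 296, 298, 295, 295, 288, 260]
t=5: [270, 275, 298, 272, 277, 227, 225, 186, 186, 178, 177, 186, 209, 229]
t=6: [248, 204, 215, 199, 248, 255, 293, 296, 305, 305, 305, 301, 294, 266]
t=7: [266, 281, 299, 281, 274, 227, 210, 172, 166, 158, 161, 169, 198, 224]
t=8: [246, 204, 203, 198, 242, 263, 294, 300, 303, 302, 302, 302, 296, 271]
t=9: [263, 284, 300, 287, 270, 228, 201, 171, 166, 163, 165, 170, 193, 221]
t=10: [245, 204, 195, 198, 238, 267, 295, 302, 303, 303, 303, 303, 297, 274]
t=11: [261, 286, 301, 290, 268, 228, 196, 170, 163, 162, 162, 167, 189, 220]
t=12: [244, 204, 190, 198, 236, 269, 295, 303, 303, 302, 302, 303, 298, 275]
t=13: [261, 287, 301, 291, 267, 228, 194, 169, 163, 163, 163, 168, 188, 220]
t=14: [243, 203, 189, 198, 236, 270, 295, 303, 303, 303, 303, 304, 298, 276]
t=15: [260, 288, 301, 291, 267, 228, 193, 169, 162, 162, 161, 166, 186, 220]
t=16: [242, 204, 188, 198, 236, 271, 295, 303, 302, 302, 302, 303, 297, 277]
t=17: [259, 288, 301, 292, 266, 227, 192, 170, 163, 165, 163, 169, 187, 221]
t=18: [242, 204, 187, 198, 235, 271, 295, 303, 303, 303, 303, 304, 297, 277]
t=19: [259, 288, 301, 292, 266, 228, 192, 169, 162, 162, 161, 167, 186, 221]
t=20: [242, 204, 187, 198, 235, 271, 295, 303, 302, 302, 302, 303, 297, 277]
t=21: [259, 288, 301, 292, 266, 228, 192, 170, 163, 165, 163, 169, 187, 221]
t=22: [242, 204, 187, 198, 235, 271, 295, 303, 303, 303, 303, 304, 297, 277]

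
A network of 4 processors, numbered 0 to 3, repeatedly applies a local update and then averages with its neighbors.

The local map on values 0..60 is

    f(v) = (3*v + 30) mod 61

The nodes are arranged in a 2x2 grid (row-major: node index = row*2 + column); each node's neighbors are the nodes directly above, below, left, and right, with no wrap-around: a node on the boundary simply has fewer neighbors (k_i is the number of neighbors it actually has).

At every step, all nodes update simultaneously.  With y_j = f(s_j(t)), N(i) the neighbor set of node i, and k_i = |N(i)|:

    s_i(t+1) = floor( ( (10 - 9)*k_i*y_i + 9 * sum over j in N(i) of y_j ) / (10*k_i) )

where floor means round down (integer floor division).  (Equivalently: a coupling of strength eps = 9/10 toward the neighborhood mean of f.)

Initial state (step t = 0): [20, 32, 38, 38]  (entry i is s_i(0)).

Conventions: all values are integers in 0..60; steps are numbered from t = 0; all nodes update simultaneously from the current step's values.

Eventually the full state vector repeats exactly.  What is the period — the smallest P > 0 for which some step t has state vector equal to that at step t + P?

Simulating step by step:
t=0: [20, 32, 38, 38]
t=1: [14, 23, 25, 13]
t=2: [38, 12, 12, 37]
t=3: [6, 18, 18, 6]
t=4: [25, 45, 45, 25]
t=5: [43, 43, 43, 43]
t=6: [37, 37, 37, 37]
t=7: [19, 19, 19, 19]
t=8: [26, 26, 26, 26]
t=9: [47, 47, 47, 47]
t=10: [49, 49, 49, 49]
t=11: [55, 55, 55, 55]
t=12: [12, 12, 12, 12]
t=13: [5, 5, 5, 5]
t=14: [45, 45, 45, 45]
t=15: [43, 43, 43, 43]

Answer: 10
Key observation: The state at step 5, [43, 43, 43, 43], reappears at step 15 — and no state repeats earlier — so the cycle the system enters has period 10.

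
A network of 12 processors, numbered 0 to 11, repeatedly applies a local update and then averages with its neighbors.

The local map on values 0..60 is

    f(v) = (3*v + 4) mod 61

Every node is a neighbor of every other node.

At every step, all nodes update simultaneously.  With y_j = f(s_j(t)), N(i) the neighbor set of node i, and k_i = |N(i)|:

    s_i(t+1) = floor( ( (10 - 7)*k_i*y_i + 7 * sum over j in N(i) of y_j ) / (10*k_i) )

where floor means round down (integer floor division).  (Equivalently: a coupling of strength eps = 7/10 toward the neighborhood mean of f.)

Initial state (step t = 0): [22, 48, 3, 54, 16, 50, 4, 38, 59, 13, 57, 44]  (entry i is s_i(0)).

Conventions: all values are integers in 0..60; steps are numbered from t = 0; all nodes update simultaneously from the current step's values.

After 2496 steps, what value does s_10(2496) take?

Answer: s_10(2496) = 18
Key observation: The state at step 13, [10, 10, 10, 11, 11, 10, 10, 10, 10, 10, 11, 10], reappears at step 23: the system is in a cycle of period 10 from step 13 on.  Therefore the state at step 2496 equals the state at step 13 + ((2496 - 13) mod 10) = 16, which is [17, 17, 17, 18, 18, 17, 17, 17, 17, 17, 18, 17].

Derivation:
t=0: [22, 48, 3, 54, 16, 50, 4, 38, 59, 13, 57, 44]
t=1: [28, 32, 29, 37, 38, 34, 30, 40, 40, 36, 39, 29]
t=2: [33, 36, 34, 40, 40, 38, 35, 27, 27, 39, 41, 34]
t=3: [35, 37, 36, 26, 26, 39, 37, 31, 31, 39, 26, 36]
t=4: [43, 45, 44, 37, 37, 46, 45, 41, 41, 46, 37, 44]
t=5: [20, 22, 21, 30, 30, 22, 22, 19, 19, 22, 30, 21]
t=6: [10, 11, 10, 17, 17, 11, 11, 9, 9, 11, 17, 10]
t=7: [38, 39, 38, 43, 43, 39, 39, 37, 37, 39, 43, 38]
t=8: [48, 49, 48, 37, 37, 49, 49, 47, 47, 49, 37, 48]
t=9: [31, 32, 31, 38, 38, 32, 32, 31, 31, 32, 38, 31]
t=10: [40, 41, 40, 45, 45, 41, 41, 40, 40, 41, 45, 40]
t=11: [5, 6, 5, 9, 9, 6, 6, 5, 5, 6, 9, 5]
t=12: [22, 22, 22, 24, 24, 22, 22, 22, 22, 22, 24, 22]
t=13: [10, 10, 10, 11, 11, 10, 10, 10, 10, 10, 11, 10]
t=14: [34, 34, 34, 35, 35, 34, 34, 34, 34, 34, 35, 34]
t=15: [45, 45, 45, 46, 46, 45, 45, 45, 45, 45, 46, 45]
t=16: [17, 17, 17, 18, 18, 17, 17, 17, 17, 17, 18, 17]
t=17: [55, 55, 55, 56, 56, 55, 55, 55, 55, 55, 56, 55]
t=18: [47, 47, 47, 48, 48, 47, 47, 47, 47, 47, 48, 47]
t=19: [23, 23, 23, 24, 24, 23, 23, 23, 23, 23, 24, 23]
t=20: [12, 12, 12, 13, 13, 12, 12, 12, 12, 12, 13, 12]
t=21: [40, 40, 40, 41, 41, 40, 40, 40, 40, 40, 41, 40]
t=22: [2, 2, 2, 3, 3, 2, 2, 2, 2, 2, 3, 2]
t=23: [10, 10, 10, 11, 11, 10, 10, 10, 10, 10, 11, 10]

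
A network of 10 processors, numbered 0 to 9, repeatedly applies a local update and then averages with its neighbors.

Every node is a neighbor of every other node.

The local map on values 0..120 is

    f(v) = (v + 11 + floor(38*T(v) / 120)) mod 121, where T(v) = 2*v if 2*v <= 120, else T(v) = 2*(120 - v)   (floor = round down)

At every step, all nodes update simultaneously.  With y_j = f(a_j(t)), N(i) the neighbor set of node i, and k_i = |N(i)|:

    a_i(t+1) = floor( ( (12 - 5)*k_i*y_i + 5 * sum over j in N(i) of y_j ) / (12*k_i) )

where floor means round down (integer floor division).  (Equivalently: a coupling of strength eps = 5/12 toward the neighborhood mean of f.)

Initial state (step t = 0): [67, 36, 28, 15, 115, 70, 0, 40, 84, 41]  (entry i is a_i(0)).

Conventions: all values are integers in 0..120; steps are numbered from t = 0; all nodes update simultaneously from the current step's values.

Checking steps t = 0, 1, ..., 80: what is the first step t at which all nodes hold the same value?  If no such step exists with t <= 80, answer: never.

Simulating step by step:
t=0: [67, 36, 28, 15, 115, 70, 0, 40, 84, 41]  (not all equal)
t=1: [90, 68, 61, 49, 35, 91, 37, 71, 93, 72]  (not all equal)
t=2: [106, 102, 100, 91, 78, 106, 80, 103, 42, 103]  (not all equal)
t=3: [22, 22, 21, 85, 82, 22, 83, 22, 63, 22]  (not all equal)
t=4: [58, 58, 58, 97, 96, 58, 96, 58, 93, 58]  (not all equal)
t=5: [85, 85, 85, 29, 29, 85, 29, 85, 29, 85]  (not all equal)
t=6: [106, 106, 106, 74, 74, 106, 74, 106, 74, 106]  (not all equal)
t=7: [24, 24, 24, 83, 83, 24, 83, 24, 83, 24]  (not all equal)
t=8: [62, 62, 62, 98, 98, 62, 98, 62, 98, 62]  (not all equal)
t=9: [89, 89, 89, 31, 31, 89, 31, 89, 31, 89]  (not all equal)
t=10: [108, 108, 108, 77, 77, 108, 77, 108, 77, 108]  (not all equal)
t=11: [25, 25, 25, 84, 84, 25, 84, 25, 84, 25]  (not all equal)
t=12: [63, 63, 63, 98, 98, 63, 98, 63, 98, 63]  (not all equal)
t=13: [89, 89, 89, 31, 31, 89, 31, 89, 31, 89]  (not all equal)

Answer: never
Key observation: The state at step 9 reappears at step 13 — the system is in a cycle of period 4 from step 9 on.  No step 0..13 is synchronized, and the cycle repeats forever, so no step up to 80 (or ever) has all nodes equal.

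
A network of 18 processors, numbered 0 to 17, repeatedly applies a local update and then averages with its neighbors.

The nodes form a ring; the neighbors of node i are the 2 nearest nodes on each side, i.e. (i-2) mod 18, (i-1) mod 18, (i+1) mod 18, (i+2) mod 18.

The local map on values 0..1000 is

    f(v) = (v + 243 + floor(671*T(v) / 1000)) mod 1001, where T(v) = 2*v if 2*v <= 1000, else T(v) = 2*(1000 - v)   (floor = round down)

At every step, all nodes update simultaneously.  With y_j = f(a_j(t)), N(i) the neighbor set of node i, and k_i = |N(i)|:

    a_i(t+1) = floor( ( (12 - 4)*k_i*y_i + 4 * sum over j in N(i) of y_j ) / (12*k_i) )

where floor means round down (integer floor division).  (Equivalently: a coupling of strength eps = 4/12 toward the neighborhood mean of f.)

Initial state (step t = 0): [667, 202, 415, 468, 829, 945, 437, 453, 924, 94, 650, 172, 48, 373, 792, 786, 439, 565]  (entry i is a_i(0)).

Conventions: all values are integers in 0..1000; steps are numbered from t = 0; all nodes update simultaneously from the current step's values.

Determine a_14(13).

Simulating step by step:
t=0: [667, 202, 415, 468, 829, 945, 437, 453, 924, 94, 650, 172, 48, 373, 792, 786, 439, 565]
t=1: [369, 585, 284, 349, 289, 273, 270, 305, 293, 439, 384, 537, 356, 212, 296, 300, 294, 398]
t=2: [270, 359, 727, 297, 839, 822, 890, 884, 806, 382, 233, 368, 234, 689, 848, 861, 800, 313]
t=3: [725, 315, 406, 710, 352, 350, 285, 272, 329, 214, 636, 240, 655, 355, 340, 353, 409, 780]
t=4: [364, 752, 271, 335, 169, 223, 691, 730, 249, 667, 404, 665, 346, 154, 83, 97, 195, 343]
t=5: [224, 304, 675, 234, 593, 622, 444, 413, 652, 378, 257, 337, 166, 511, 443, 462, 553, 162]
t=6: [704, 847, 476, 698, 403, 385, 297, 234, 362, 205, 658, 188, 550, 378, 332, 358, 428, 617]
t=7: [334, 314, 334, 311, 271, 283, 726, 685, 293, 642, 396, 588, 362, 182, 83, 116, 230, 328]
t=8: [165, 737, 253, 879, 770, 814, 478, 443, 720, 395, 259, 362, 197, 564, 462, 500, 602, 198]
t=9: [606, 425, 686, 337, 362, 306, 344, 283, 362, 240, 674, 235, 607, 388, 373, 425, 424, 616]
t=10: [350, 252, 293, 156, 174, 728, 201, 761, 235, 715, 407, 669, 368, 226, 159, 230, 248, 339]
t=11: [259, 691, 798, 634, 648, 414, 650, 397, 659, 364, 262, 354, 230, 669, 616, 707, 673, 231]
t=12: [715, 423, 367, 347, 345, 245, 332, 199, 362, 184, 679, 221, 658, 367, 401, 383, 431, 680]
t=13: [303, 225, 123, 135, 115, 613, 151, 605, 205, 607, 390, 630, 354, 187, 191, 165, 251, 314]

Answer: a_14(13) = 191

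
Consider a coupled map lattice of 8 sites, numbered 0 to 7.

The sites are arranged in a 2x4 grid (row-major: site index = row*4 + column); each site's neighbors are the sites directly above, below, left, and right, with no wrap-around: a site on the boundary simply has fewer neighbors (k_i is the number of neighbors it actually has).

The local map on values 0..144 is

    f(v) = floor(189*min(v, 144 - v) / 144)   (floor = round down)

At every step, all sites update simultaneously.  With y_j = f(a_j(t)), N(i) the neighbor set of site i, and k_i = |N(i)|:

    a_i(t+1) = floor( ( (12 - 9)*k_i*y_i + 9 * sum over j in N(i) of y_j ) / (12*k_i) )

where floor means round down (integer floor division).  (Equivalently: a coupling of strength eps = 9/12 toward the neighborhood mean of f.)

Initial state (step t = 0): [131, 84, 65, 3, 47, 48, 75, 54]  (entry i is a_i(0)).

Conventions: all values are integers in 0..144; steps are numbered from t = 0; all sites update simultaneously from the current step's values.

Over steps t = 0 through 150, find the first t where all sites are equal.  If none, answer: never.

Simulating step by step:
t=0: [131, 84, 65, 3, 47, 48, 75, 54]  (not all equal)
t=1: [56, 60, 64, 58, 45, 73, 77, 52]  (not all equal)
t=2: [69, 82, 81, 76, 77, 79, 83, 78]  (not all equal)
t=3: [85, 84, 83, 85, 87, 83, 83, 84]  (not all equal)
t=4: [76, 78, 78, 78, 77, 78, 79, 78]  (not all equal)
t=5: [87, 86, 85, 86, 87, 86, 85, 85]  (not all equal)
t=6: [74, 75, 76, 76, 74, 75, 76, 76]  (not all equal)
t=7: [90, 90, 89, 89, 90, 90, 89, 89]  (not all equal)
t=8: [70, 70, 71, 72, 70, 70, 71, 72]  (not all equal)
t=9: [91, 91, 92, 93, 91, 91, 92, 93]  (not all equal)
t=10: [69, 68, 67, 66, 69, 68, 67, 66]  (not all equal)
t=11: [89, 88, 87, 86, 89, 88, 87, 86]  (not all equal)
t=12: [72, 73, 74, 75, 72, 73, 74, 75]  (not all equal)
t=13: [93, 92, 91, 90, 93, 92, 91, 90]  (not all equal)
t=14: [66, 67, 69, 69, 66, 67, 69, 69]  (not all equal)
t=15: [86, 87, 89, 90, 86, 87, 89, 90]  (not all equal)
t=16: [75, 74, 72, 70, 75, 74, 72, 70]  (not all equal)
t=17: [90, 91, 92, 92, 90, 91, 92, 92]  (not all equal)
t=18: [69, 69, 68, 68, 69, 69, 68, 68]  (not all equal)
t=19: [90, 89, 89, 89, 90, 89, 89, 89]  (not all equal)
t=20: [70, 71, 72, 72, 70, 71, 72, 72]  (not all equal)
t=21: [91, 92, 93, 94, 91, 92, 93, 94]  (not all equal)
t=22: [68, 67, 66, 65, 68, 67, 66, 65]  (not all equal)
t=23: [88, 87, 86, 85, 88, 87, 86, 85]  (not all equal)
t=24: [73, 74, 75, 76, 73, 74, 75, 76]  (not all equal)
t=25: [92, 91, 90, 89, 92, 91, 90, 89]  (not all equal)
t=26: [68, 69, 70, 71, 68, 69, 70, 71]  (not all equal)
t=27: [89, 90, 91, 92, 89, 90, 91, 92]  (not all equal)
t=28: [71, 70, 69, 68, 71, 70, 69, 68]  (not all equal)
t=29: [92, 91, 90, 89, 92, 91, 90, 89]  (not all equal)

Answer: never
Key observation: The state at step 25 reappears at step 29 — the system is in a cycle of period 4 from step 25 on.  No step 0..29 is synchronized, and the cycle repeats forever, so no step up to 150 (or ever) has all sites equal.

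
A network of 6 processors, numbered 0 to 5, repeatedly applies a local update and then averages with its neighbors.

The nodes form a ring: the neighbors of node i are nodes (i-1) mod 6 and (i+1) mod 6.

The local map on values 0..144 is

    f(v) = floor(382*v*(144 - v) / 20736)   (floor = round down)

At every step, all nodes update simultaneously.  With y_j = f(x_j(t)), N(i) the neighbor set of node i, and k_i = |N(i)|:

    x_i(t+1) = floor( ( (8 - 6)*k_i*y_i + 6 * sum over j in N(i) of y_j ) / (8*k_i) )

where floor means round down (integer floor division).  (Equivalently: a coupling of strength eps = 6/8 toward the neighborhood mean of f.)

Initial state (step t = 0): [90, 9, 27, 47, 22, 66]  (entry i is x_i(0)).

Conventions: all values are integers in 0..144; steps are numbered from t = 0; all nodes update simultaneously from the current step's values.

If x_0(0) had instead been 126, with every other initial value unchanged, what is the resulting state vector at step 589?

Simulating step by step:
t=0: [126, 9, 27, 47, 22, 66]
t=1: [53, 42, 53, 60, 78, 57]
t=2: [85, 85, 85, 91, 92, 91]
t=3: [90, 92, 90, 89, 88, 89]
t=4: [89, 88, 89, 89, 90, 89]
t=5: [90, 90, 90, 89, 89, 89]
t=6: [89, 89, 89, 89, 90, 89]
t=7: [90, 90, 90, 89, 89, 89]

Answer: [90, 90, 90, 89, 89, 89]
Key observation: The state at step 5, [90, 90, 90, 89, 89, 89], reappears at step 7: the system is in a cycle of period 2 from step 5 on.  Therefore the state at step 589 equals the state at step 5 + ((589 - 5) mod 2) = 5, which is [90, 90, 90, 89, 89, 89].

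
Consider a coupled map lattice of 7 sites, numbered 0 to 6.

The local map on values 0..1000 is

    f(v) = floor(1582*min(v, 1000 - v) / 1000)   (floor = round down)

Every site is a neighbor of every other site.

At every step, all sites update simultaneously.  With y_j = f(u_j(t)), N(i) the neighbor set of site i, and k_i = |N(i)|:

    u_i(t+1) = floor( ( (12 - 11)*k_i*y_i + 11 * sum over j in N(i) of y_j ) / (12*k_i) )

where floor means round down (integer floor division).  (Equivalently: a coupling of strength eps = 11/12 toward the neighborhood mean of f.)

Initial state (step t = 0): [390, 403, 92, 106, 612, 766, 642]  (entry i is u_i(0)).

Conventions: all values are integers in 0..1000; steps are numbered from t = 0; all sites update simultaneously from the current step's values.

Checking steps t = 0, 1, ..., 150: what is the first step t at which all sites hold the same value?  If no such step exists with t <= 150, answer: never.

Answer: 4
Key observation: Synchronization is absorbing here: once all sites are equal they stay equal, and step 4 is the first all-equal step.

Derivation:
t=0: [390, 403, 92, 106, 612, 766, 642]  (not all equal)
t=1: [432, 431, 465, 464, 433, 450, 436]  (not all equal)
t=2: [703, 704, 700, 700, 703, 701, 703]  (not all equal)
t=3: [470, 471, 470, 470, 470, 470, 470]  (not all equal)
t=4: [743, 743, 743, 743, 743, 743, 743]  (all equal)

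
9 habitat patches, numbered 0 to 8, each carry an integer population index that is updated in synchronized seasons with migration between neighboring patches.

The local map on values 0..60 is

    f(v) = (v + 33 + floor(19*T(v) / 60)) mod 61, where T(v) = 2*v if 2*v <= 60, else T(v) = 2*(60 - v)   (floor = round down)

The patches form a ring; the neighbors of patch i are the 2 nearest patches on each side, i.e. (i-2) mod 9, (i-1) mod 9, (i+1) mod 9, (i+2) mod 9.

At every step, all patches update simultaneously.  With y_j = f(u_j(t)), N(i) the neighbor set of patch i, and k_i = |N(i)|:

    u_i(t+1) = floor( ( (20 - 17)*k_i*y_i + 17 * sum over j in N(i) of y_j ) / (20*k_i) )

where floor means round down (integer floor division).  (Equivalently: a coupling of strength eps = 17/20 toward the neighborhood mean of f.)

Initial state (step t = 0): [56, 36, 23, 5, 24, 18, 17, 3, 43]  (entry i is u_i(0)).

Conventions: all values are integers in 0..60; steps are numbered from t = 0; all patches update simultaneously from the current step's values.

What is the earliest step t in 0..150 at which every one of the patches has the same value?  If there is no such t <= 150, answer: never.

Answer: never
Key observation: The state at step 5 reappears at step 8 — the system is in a cycle of period 3 from step 5 on.  No step 0..8 is synchronized, and the cycle repeats forever, so no step up to 150 (or ever) has all patches equal.

Derivation:
t=0: [56, 36, 23, 5, 24, 18, 17, 3, 43]  (not all equal)
t=1: [24, 25, 23, 15, 25, 31, 24, 30, 35]  (not all equal)
t=2: [15, 22, 20, 20, 22, 24, 17, 16, 14]  (not all equal)
t=3: [35, 26, 16, 6, 17, 29, 37, 47, 47]  (not all equal)
t=4: [30, 33, 38, 38, 39, 35, 31, 23, 22]  (not all equal)
t=5: [16, 19, 22, 22, 22, 19, 16, 16, 16]  (not all equal)
t=6: [36, 28, 17, 5, 17, 28, 36, 47, 47]  (not all equal)
t=7: [31, 34, 38, 38, 38, 34, 31, 23, 23]  (not all equal)
t=8: [16, 19, 22, 22, 22, 19, 16, 16, 16]  (not all equal)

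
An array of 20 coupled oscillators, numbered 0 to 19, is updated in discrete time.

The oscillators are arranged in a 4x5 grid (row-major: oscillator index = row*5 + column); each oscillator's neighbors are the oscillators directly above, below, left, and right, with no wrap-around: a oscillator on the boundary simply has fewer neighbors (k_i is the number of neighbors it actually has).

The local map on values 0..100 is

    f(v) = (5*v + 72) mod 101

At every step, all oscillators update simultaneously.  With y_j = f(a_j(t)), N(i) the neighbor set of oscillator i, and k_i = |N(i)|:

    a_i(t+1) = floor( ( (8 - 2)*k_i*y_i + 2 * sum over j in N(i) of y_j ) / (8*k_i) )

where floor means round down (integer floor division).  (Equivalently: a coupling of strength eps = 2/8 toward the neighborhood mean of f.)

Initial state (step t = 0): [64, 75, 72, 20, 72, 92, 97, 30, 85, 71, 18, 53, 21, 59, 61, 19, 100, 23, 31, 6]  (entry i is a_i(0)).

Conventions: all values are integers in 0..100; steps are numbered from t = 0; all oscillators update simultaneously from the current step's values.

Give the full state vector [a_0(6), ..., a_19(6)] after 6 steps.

Answer: [63, 23, 69, 37, 24, 72, 84, 60, 13, 12, 35, 70, 41, 66, 79, 59, 65, 35, 16, 56]

Derivation:
t=0: [64, 75, 72, 20, 72, 92, 97, 30, 85, 71, 18, 53, 21, 59, 61, 19, 100, 23, 31, 6]
t=1: [75, 46, 32, 65, 32, 37, 46, 30, 80, 33, 56, 41, 69, 64, 62, 65, 65, 78, 31, 13]
t=2: [51, 89, 40, 81, 38, 57, 90, 28, 65, 41, 55, 72, 24, 78, 72, 88, 89, 54, 34, 40]
t=3: [26, 18, 60, 73, 63, 47, 19, 24, 84, 71, 40, 31, 76, 59, 37, 12, 15, 41, 43, 61]
t=4: [8, 57, 67, 44, 70, 14, 60, 85, 79, 36, 57, 33, 51, 65, 54, 37, 45, 71, 81, 73]
t=5: [20, 47, 22, 74, 31, 41, 65, 79, 67, 47, 51, 41, 33, 82, 44, 59, 80, 33, 67, 38]
t=6: [63, 23, 69, 37, 24, 72, 84, 60, 13, 12, 35, 70, 41, 66, 79, 59, 65, 35, 16, 56]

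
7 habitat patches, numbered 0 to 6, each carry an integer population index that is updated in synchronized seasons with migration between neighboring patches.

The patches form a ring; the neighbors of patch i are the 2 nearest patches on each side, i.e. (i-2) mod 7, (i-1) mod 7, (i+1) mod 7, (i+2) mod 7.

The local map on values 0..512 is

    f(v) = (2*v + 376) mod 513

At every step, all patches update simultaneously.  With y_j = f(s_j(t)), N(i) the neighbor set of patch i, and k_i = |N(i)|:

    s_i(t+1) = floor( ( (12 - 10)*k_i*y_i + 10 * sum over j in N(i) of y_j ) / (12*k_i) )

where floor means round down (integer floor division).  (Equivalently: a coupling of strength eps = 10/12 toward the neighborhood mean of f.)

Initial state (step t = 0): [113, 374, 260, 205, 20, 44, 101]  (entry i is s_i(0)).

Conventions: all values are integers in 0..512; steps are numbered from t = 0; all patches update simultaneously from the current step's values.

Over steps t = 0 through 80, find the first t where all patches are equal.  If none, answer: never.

Simulating step by step:
t=0: [113, 374, 260, 205, 20, 44, 101]  (not all equal)
t=1: [225, 185, 246, 329, 316, 252, 233]  (not all equal)
t=2: [319, 248, 277, 303, 303, 299, 348]  (not all equal)
t=3: [350, 358, 444, 433, 368, 386, 380]  (not all equal)
t=4: [120, 138, 126, 142, 157, 116, 85]  (not all equal)
t=5: [96, 106, 137, 134, 110, 111, 112]  (not all equal)
t=6: [89, 97, 94, 101, 105, 88, 76]  (not all equal)
t=7: [40, 45, 57, 56, 47, 46, 46]  (not all equal)
t=8: [470, 473, 473, 475, 477, 470, 465]  (not all equal)
t=9: [290, 292, 297, 297, 293, 292, 292]  (not all equal)
t=10: [448, 450, 450, 451, 451, 448, 446]  (not all equal)
t=11: [246, 247, 250, 249, 248, 247, 247]  (not all equal)
t=12: [357, 358, 358, 359, 359, 357, 357]  (not all equal)
t=13: [64, 65, 66, 66, 65, 65, 65]  (not all equal)
t=14: [506, 506, 506, 506, 506, 506, 505]  (not all equal)
t=15: [361, 361, 362, 362, 361, 361, 361]  (not all equal)
t=16: [72, 72, 72, 72, 72, 72, 72]  (all equal)

Answer: 16
Key observation: Synchronization is absorbing here: once all patches are equal they stay equal, and step 16 is the first all-equal step.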